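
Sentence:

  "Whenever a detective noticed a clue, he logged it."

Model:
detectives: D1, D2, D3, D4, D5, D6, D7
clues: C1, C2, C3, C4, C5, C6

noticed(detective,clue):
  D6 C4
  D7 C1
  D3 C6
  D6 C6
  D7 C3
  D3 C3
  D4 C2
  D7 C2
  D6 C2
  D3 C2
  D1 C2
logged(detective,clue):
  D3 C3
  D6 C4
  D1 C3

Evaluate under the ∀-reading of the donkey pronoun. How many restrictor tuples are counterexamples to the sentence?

"it" takes "a clue" as antecedent — a donkey pronoun bound across the clause boundary.
Strong reading: for every (d,c) with noticed(d,c), logged(d,c).
Restrictor pairs: (D1,C2) ✗  (D3,C2) ✗  (D3,C3) ✓  (D3,C6) ✗  (D4,C2) ✗  (D6,C2) ✗  (D6,C4) ✓  (D6,C6) ✗  (D7,C1) ✗  (D7,C2) ✗  (D7,C3) ✗
Counterexamples (restrictor pairs failing the scope): 9.

9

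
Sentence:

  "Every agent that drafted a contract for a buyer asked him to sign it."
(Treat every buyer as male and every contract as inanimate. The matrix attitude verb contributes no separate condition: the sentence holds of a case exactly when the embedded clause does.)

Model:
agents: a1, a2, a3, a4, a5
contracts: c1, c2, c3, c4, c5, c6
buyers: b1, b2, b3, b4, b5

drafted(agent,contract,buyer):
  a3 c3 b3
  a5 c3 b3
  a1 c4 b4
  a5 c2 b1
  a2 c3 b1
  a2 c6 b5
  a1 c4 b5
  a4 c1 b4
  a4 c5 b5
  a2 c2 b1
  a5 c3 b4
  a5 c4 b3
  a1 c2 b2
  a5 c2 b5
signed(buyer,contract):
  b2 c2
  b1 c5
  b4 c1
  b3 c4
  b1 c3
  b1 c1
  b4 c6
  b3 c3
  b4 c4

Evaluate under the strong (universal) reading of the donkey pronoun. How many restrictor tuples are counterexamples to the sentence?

7

"him" takes "a buyer" as antecedent and "it" takes "a contract"; both are donkey pronouns co-varying with the restrictor.
Strong reading: for every (a,c,b) with drafted(a,c,b), signed(b,c).
Restrictor triples: (a1,c2,b2)→signed(b2,c2) ✓  (a1,c4,b4)→signed(b4,c4) ✓  (a1,c4,b5)→signed(b5,c4) ✗  (a2,c2,b1)→signed(b1,c2) ✗  (a2,c3,b1)→signed(b1,c3) ✓  (a2,c6,b5)→signed(b5,c6) ✗  (a3,c3,b3)→signed(b3,c3) ✓  (a4,c1,b4)→signed(b4,c1) ✓  (a4,c5,b5)→signed(b5,c5) ✗  (a5,c2,b1)→signed(b1,c2) ✗  (a5,c2,b5)→signed(b5,c2) ✗  (a5,c3,b3)→signed(b3,c3) ✓  (a5,c3,b4)→signed(b4,c3) ✗  (a5,c4,b3)→signed(b3,c4) ✓
Counterexamples (restrictor triples failing the scope): 7.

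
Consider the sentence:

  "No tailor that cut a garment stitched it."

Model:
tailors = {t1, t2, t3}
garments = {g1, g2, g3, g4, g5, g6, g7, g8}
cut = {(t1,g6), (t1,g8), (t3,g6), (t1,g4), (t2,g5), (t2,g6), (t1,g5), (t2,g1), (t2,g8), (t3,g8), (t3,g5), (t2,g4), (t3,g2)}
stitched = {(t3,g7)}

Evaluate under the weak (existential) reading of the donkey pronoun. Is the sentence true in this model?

True

"it" takes "a garment" as antecedent — a donkey pronoun bound across the clause boundary.
Truth condition: for no (t,g) with cut(t,g) does stitched(t,g) hold.
Restrictor pairs — does the scope hold? (t1,g4):fails  (t1,g5):fails  (t1,g6):fails  (t1,g8):fails  (t2,g1):fails  (t2,g4):fails  (t2,g5):fails  (t2,g6):fails  (t2,g8):fails  (t3,g2):fails  (t3,g5):fails  (t3,g6):fails  (t3,g8):fails
Scope holds for no restrictor pair, so the sentence is true.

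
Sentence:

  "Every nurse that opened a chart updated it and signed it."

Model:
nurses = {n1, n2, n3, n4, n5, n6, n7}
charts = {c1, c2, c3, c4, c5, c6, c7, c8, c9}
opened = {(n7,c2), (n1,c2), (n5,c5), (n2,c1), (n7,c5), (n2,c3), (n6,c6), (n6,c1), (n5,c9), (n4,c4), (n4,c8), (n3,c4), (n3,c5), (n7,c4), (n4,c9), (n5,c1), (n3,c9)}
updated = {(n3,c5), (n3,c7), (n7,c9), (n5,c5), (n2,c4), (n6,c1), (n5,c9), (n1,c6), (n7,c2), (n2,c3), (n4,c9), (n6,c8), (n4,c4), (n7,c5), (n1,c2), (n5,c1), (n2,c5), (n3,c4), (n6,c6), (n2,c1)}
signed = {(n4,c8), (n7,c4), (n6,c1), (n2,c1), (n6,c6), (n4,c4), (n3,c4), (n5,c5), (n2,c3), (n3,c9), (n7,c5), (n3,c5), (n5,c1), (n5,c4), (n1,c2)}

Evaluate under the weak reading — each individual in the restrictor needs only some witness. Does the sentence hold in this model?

True

"it" takes "a chart" as antecedent — a donkey pronoun bound across the clause boundary.
Weak reading: every nurse n with some opened-chart has at least one opened-chart c such that updated(n,c) ∧ signed(n,c).
Per nurse: n1:✓  n2:✓  n3:✓  n4:✓  n5:✓  n6:✓  n7:✓
Every nurse in the restrictor has a witness.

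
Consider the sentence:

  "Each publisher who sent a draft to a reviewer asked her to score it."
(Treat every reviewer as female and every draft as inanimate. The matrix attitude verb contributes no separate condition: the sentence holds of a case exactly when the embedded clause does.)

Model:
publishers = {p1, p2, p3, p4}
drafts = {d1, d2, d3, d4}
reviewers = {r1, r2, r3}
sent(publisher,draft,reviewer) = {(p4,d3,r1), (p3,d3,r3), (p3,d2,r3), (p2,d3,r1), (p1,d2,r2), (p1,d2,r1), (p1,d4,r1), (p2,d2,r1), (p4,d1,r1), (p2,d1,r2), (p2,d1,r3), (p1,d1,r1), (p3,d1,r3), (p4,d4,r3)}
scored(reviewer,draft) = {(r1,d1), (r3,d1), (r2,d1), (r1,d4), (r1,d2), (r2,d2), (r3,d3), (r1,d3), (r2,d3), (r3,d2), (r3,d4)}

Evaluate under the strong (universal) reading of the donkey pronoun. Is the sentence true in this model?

"her" takes "a reviewer" as antecedent and "it" takes "a draft"; both are donkey pronouns co-varying with the restrictor.
Strong reading: for every (p,d,r) with sent(p,d,r), scored(r,d).
Restrictor triples: (p1,d1,r1)→scored(r1,d1) ✓  (p1,d2,r1)→scored(r1,d2) ✓  (p1,d2,r2)→scored(r2,d2) ✓  (p1,d4,r1)→scored(r1,d4) ✓  (p2,d1,r2)→scored(r2,d1) ✓  (p2,d1,r3)→scored(r3,d1) ✓  (p2,d2,r1)→scored(r1,d2) ✓  (p2,d3,r1)→scored(r1,d3) ✓  (p3,d1,r3)→scored(r3,d1) ✓  (p3,d2,r3)→scored(r3,d2) ✓  (p3,d3,r3)→scored(r3,d3) ✓  (p4,d1,r1)→scored(r1,d1) ✓  (p4,d3,r1)→scored(r1,d3) ✓  (p4,d4,r3)→scored(r3,d4) ✓
Every restrictor triple satisfies the scope.

True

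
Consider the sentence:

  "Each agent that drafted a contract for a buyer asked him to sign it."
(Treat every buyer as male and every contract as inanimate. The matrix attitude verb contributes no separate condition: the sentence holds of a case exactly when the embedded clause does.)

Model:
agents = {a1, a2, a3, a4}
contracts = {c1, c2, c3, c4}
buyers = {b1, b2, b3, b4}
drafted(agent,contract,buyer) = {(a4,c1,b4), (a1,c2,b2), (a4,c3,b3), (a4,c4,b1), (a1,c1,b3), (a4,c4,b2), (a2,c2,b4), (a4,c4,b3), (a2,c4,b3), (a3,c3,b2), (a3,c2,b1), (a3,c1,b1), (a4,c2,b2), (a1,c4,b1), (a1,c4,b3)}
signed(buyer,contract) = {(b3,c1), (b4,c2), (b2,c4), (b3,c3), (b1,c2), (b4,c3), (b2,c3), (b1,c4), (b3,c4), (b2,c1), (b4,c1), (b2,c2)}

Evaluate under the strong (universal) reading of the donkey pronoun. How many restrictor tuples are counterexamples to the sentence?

"him" takes "a buyer" as antecedent and "it" takes "a contract"; both are donkey pronouns co-varying with the restrictor.
Strong reading: for every (a,c,b) with drafted(a,c,b), signed(b,c).
Restrictor triples: (a1,c1,b3)→signed(b3,c1) ✓  (a1,c2,b2)→signed(b2,c2) ✓  (a1,c4,b1)→signed(b1,c4) ✓  (a1,c4,b3)→signed(b3,c4) ✓  (a2,c2,b4)→signed(b4,c2) ✓  (a2,c4,b3)→signed(b3,c4) ✓  (a3,c1,b1)→signed(b1,c1) ✗  (a3,c2,b1)→signed(b1,c2) ✓  (a3,c3,b2)→signed(b2,c3) ✓  (a4,c1,b4)→signed(b4,c1) ✓  (a4,c2,b2)→signed(b2,c2) ✓  (a4,c3,b3)→signed(b3,c3) ✓  (a4,c4,b1)→signed(b1,c4) ✓  (a4,c4,b2)→signed(b2,c4) ✓  (a4,c4,b3)→signed(b3,c4) ✓
Counterexamples (restrictor triples failing the scope): 1.

1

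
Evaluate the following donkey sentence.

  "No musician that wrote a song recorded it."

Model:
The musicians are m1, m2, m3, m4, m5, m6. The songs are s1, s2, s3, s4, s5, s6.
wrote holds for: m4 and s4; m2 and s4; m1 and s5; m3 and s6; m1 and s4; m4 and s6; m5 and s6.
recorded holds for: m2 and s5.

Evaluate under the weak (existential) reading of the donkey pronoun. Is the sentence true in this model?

True

"it" takes "a song" as antecedent — a donkey pronoun bound across the clause boundary.
Truth condition: for no (m,s) with wrote(m,s) does recorded(m,s) hold.
Restrictor pairs — does the scope hold? (m1,s4):fails  (m1,s5):fails  (m2,s4):fails  (m3,s6):fails  (m4,s4):fails  (m4,s6):fails  (m5,s6):fails
Scope holds for no restrictor pair, so the sentence is true.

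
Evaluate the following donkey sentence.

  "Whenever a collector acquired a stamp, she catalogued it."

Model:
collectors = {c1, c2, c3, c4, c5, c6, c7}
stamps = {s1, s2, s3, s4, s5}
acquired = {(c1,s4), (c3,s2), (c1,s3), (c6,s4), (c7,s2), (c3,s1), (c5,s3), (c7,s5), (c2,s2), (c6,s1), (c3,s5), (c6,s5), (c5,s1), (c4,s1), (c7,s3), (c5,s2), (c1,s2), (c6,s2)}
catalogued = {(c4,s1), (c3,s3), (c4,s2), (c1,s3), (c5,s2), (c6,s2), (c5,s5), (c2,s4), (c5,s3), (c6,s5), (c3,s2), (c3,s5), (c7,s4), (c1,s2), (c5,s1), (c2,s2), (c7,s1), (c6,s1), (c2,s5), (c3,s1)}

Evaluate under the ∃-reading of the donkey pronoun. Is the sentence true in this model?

"it" takes "a stamp" as antecedent — a donkey pronoun bound across the clause boundary.
Weak reading: every collector c with some acquired-stamp has at least one acquired-stamp s such that catalogued(c,s).
Per collector: c1:✓  c2:✓  c3:✓  c4:✓  c5:✓  c6:✓  c7:✗
c7 has no witness among its acquired-stamps.

False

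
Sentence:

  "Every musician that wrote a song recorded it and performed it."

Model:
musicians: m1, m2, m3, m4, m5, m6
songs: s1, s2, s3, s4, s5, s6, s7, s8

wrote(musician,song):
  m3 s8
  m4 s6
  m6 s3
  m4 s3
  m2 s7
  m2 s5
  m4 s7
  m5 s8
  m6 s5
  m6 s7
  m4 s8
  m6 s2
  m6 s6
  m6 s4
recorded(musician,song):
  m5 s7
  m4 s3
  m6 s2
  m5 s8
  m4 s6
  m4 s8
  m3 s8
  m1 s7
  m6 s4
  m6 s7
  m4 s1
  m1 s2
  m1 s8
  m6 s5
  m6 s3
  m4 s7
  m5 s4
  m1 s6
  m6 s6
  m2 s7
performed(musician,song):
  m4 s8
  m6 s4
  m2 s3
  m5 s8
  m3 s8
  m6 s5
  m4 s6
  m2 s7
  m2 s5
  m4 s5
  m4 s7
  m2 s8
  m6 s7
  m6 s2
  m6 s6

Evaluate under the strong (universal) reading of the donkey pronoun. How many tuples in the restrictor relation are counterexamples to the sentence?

3

"it" takes "a song" as antecedent — a donkey pronoun bound across the clause boundary.
Strong reading: for every (m,s) with wrote(m,s), recorded(m,s) ∧ performed(m,s).
Restrictor pairs: (m2,s5) ✗  (m2,s7) ✓  (m3,s8) ✓  (m4,s3) ✗  (m4,s6) ✓  (m4,s7) ✓  (m4,s8) ✓  (m5,s8) ✓  (m6,s2) ✓  (m6,s3) ✗  (m6,s4) ✓  (m6,s5) ✓  (m6,s6) ✓  (m6,s7) ✓
Counterexamples (restrictor pairs failing the scope): 3.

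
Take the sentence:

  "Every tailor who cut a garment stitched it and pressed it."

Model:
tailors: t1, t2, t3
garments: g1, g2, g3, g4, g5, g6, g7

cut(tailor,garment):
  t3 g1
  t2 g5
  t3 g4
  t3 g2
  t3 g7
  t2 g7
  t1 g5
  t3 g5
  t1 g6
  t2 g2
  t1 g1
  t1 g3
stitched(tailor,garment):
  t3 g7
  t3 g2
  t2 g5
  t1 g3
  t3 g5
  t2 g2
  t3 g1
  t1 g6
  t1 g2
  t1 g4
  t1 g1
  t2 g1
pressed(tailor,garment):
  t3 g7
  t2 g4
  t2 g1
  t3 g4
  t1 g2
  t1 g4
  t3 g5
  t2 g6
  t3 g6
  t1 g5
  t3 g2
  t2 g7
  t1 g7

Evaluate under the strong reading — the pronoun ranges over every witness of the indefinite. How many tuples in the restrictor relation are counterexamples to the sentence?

9

"it" takes "a garment" as antecedent — a donkey pronoun bound across the clause boundary.
Strong reading: for every (t,g) with cut(t,g), stitched(t,g) ∧ pressed(t,g).
Restrictor pairs: (t1,g1) ✗  (t1,g3) ✗  (t1,g5) ✗  (t1,g6) ✗  (t2,g2) ✗  (t2,g5) ✗  (t2,g7) ✗  (t3,g1) ✗  (t3,g2) ✓  (t3,g4) ✗  (t3,g5) ✓  (t3,g7) ✓
Counterexamples (restrictor pairs failing the scope): 9.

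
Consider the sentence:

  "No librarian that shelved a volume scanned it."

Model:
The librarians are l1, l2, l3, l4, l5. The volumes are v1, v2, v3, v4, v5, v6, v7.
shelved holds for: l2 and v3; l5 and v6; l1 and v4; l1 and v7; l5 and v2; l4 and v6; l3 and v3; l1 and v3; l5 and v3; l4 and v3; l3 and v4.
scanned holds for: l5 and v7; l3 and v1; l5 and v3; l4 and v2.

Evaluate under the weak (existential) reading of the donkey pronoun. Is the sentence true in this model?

False

"it" takes "a volume" as antecedent — a donkey pronoun bound across the clause boundary.
Truth condition: for no (l,v) with shelved(l,v) does scanned(l,v) hold.
Restrictor pairs — does the scope hold? (l1,v3):fails  (l1,v4):fails  (l1,v7):fails  (l2,v3):fails  (l3,v3):fails  (l3,v4):fails  (l4,v3):fails  (l4,v6):fails  (l5,v2):fails  (l5,v3):holds  (l5,v6):fails
Scope holds for 1 pair(s), so the sentence is false.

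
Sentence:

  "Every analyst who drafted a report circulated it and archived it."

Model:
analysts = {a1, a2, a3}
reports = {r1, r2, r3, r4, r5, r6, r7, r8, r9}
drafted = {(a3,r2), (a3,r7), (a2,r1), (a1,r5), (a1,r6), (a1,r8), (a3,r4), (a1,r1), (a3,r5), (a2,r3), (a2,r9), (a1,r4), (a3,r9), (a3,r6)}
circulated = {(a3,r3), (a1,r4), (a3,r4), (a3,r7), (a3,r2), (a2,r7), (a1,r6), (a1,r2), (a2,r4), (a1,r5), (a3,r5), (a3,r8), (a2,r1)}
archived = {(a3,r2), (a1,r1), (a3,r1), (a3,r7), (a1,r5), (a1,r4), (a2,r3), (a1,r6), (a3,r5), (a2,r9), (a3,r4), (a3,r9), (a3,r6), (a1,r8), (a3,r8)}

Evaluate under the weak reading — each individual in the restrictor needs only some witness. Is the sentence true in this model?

False

"it" takes "a report" as antecedent — a donkey pronoun bound across the clause boundary.
Weak reading: every analyst a with some drafted-report has at least one drafted-report r such that circulated(a,r) ∧ archived(a,r).
Per analyst: a1:✓  a2:✗  a3:✓
a2 has no witness among its drafted-reports.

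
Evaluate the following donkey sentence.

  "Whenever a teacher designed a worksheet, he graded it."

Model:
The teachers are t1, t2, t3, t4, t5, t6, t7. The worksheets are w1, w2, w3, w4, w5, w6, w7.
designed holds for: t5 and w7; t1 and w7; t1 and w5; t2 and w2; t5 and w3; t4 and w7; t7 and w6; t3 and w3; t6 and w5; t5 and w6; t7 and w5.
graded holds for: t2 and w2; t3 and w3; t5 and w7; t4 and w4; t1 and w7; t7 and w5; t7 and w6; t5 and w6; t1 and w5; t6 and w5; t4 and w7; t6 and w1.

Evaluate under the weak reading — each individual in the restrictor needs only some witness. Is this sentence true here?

True

"it" takes "a worksheet" as antecedent — a donkey pronoun bound across the clause boundary.
Weak reading: every teacher t with some designed-worksheet has at least one designed-worksheet w such that graded(t,w).
Per teacher: t1:✓  t2:✓  t3:✓  t4:✓  t5:✓  t6:✓  t7:✓
Every teacher in the restrictor has a witness.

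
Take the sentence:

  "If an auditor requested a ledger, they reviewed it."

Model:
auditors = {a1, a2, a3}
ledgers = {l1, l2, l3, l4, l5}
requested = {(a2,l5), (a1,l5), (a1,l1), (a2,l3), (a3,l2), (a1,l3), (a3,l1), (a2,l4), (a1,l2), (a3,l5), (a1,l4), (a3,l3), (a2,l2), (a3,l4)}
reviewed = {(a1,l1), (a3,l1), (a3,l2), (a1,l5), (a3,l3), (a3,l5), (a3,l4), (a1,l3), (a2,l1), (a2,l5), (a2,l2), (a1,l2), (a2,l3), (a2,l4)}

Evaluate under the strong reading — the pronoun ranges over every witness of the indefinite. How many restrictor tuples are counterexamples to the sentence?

"it" takes "a ledger" as antecedent — a donkey pronoun bound across the clause boundary.
Strong reading: for every (a,l) with requested(a,l), reviewed(a,l).
Restrictor pairs: (a1,l1) ✓  (a1,l2) ✓  (a1,l3) ✓  (a1,l4) ✗  (a1,l5) ✓  (a2,l2) ✓  (a2,l3) ✓  (a2,l4) ✓  (a2,l5) ✓  (a3,l1) ✓  (a3,l2) ✓  (a3,l3) ✓  (a3,l4) ✓  (a3,l5) ✓
Counterexamples (restrictor pairs failing the scope): 1.

1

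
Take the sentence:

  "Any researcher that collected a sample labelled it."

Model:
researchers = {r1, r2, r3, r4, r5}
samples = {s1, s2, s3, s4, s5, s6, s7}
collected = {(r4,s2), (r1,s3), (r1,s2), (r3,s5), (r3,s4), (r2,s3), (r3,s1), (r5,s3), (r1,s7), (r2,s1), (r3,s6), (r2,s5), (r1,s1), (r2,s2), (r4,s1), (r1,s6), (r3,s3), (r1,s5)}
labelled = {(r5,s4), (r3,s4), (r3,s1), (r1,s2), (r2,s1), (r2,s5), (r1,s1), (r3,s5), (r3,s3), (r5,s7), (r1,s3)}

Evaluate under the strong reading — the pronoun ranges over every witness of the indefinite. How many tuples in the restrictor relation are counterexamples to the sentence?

9

"it" takes "a sample" as antecedent — a donkey pronoun bound across the clause boundary.
Strong reading: for every (r,s) with collected(r,s), labelled(r,s).
Restrictor pairs: (r1,s1) ✓  (r1,s2) ✓  (r1,s3) ✓  (r1,s5) ✗  (r1,s6) ✗  (r1,s7) ✗  (r2,s1) ✓  (r2,s2) ✗  (r2,s3) ✗  (r2,s5) ✓  (r3,s1) ✓  (r3,s3) ✓  (r3,s4) ✓  (r3,s5) ✓  (r3,s6) ✗  (r4,s1) ✗  (r4,s2) ✗  (r5,s3) ✗
Counterexamples (restrictor pairs failing the scope): 9.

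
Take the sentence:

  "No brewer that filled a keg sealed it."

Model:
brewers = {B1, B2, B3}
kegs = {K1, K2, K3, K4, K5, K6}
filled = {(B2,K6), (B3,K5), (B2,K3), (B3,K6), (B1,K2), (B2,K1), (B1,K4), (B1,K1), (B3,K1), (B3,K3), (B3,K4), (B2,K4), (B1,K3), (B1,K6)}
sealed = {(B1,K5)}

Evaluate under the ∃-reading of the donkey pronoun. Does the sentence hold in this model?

"it" takes "a keg" as antecedent — a donkey pronoun bound across the clause boundary.
Truth condition: for no (b,k) with filled(b,k) does sealed(b,k) hold.
Restrictor pairs — does the scope hold? (B1,K1):fails  (B1,K2):fails  (B1,K3):fails  (B1,K4):fails  (B1,K6):fails  (B2,K1):fails  (B2,K3):fails  (B2,K4):fails  (B2,K6):fails  (B3,K1):fails  (B3,K3):fails  (B3,K4):fails  (B3,K5):fails  (B3,K6):fails
Scope holds for no restrictor pair, so the sentence is true.

True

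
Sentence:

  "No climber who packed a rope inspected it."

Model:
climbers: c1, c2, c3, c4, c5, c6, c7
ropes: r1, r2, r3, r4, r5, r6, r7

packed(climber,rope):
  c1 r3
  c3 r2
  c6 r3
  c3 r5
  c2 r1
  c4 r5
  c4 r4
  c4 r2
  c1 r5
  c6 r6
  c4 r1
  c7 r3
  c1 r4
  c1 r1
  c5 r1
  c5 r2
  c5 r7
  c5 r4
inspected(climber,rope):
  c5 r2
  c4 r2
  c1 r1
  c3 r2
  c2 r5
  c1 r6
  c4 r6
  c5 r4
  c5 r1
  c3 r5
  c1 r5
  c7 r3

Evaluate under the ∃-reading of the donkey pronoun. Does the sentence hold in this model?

"it" takes "a rope" as antecedent — a donkey pronoun bound across the clause boundary.
Truth condition: for no (c,r) with packed(c,r) does inspected(c,r) hold.
Restrictor pairs — does the scope hold? (c1,r1):holds  (c1,r3):fails  (c1,r4):fails  (c1,r5):holds  (c2,r1):fails  (c3,r2):holds  (c3,r5):holds  (c4,r1):fails  (c4,r2):holds  (c4,r4):fails  (c4,r5):fails  (c5,r1):holds  (c5,r2):holds  (c5,r4):holds  (c5,r7):fails  (c6,r3):fails  (c6,r6):fails  (c7,r3):holds
Scope holds for 9 pair(s), so the sentence is false.

False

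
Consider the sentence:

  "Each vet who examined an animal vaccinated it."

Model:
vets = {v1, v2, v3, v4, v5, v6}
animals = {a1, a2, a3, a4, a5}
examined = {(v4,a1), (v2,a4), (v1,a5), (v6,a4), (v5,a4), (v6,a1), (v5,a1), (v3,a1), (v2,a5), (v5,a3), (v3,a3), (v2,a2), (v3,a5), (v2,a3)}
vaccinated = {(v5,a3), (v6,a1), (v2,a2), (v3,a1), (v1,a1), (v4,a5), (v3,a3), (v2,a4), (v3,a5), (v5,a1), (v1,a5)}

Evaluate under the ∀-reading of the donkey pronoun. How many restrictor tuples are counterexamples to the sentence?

5

"it" takes "an animal" as antecedent — a donkey pronoun bound across the clause boundary.
Strong reading: for every (v,a) with examined(v,a), vaccinated(v,a).
Restrictor pairs: (v1,a5) ✓  (v2,a2) ✓  (v2,a3) ✗  (v2,a4) ✓  (v2,a5) ✗  (v3,a1) ✓  (v3,a3) ✓  (v3,a5) ✓  (v4,a1) ✗  (v5,a1) ✓  (v5,a3) ✓  (v5,a4) ✗  (v6,a1) ✓  (v6,a4) ✗
Counterexamples (restrictor pairs failing the scope): 5.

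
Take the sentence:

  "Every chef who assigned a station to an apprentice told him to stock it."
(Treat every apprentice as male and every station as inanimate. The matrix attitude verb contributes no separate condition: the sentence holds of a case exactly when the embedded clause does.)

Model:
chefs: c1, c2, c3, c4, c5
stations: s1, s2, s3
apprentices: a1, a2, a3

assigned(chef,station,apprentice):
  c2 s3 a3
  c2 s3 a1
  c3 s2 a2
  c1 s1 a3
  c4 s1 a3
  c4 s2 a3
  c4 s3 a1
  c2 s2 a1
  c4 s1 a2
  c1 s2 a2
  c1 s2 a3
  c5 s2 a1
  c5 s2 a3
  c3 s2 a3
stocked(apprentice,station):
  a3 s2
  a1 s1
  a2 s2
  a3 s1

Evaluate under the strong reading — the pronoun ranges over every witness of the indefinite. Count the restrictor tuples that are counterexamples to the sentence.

6

"him" takes "an apprentice" as antecedent and "it" takes "a station"; both are donkey pronouns co-varying with the restrictor.
Strong reading: for every (c,s,a) with assigned(c,s,a), stocked(a,s).
Restrictor triples: (c1,s1,a3)→stocked(a3,s1) ✓  (c1,s2,a2)→stocked(a2,s2) ✓  (c1,s2,a3)→stocked(a3,s2) ✓  (c2,s2,a1)→stocked(a1,s2) ✗  (c2,s3,a1)→stocked(a1,s3) ✗  (c2,s3,a3)→stocked(a3,s3) ✗  (c3,s2,a2)→stocked(a2,s2) ✓  (c3,s2,a3)→stocked(a3,s2) ✓  (c4,s1,a2)→stocked(a2,s1) ✗  (c4,s1,a3)→stocked(a3,s1) ✓  (c4,s2,a3)→stocked(a3,s2) ✓  (c4,s3,a1)→stocked(a1,s3) ✗  (c5,s2,a1)→stocked(a1,s2) ✗  (c5,s2,a3)→stocked(a3,s2) ✓
Counterexamples (restrictor triples failing the scope): 6.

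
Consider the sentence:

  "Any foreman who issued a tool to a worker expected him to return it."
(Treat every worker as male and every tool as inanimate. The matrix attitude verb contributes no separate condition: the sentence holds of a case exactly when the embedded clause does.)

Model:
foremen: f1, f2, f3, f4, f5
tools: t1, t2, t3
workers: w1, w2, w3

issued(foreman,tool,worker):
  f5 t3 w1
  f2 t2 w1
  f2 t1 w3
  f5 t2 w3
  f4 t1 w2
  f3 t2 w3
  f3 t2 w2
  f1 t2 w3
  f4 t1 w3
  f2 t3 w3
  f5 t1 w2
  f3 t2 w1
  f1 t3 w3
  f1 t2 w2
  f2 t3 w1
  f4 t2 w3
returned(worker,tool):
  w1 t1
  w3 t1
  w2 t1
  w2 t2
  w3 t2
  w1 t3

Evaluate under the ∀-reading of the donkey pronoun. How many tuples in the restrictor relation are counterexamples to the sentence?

"him" takes "a worker" as antecedent and "it" takes "a tool"; both are donkey pronouns co-varying with the restrictor.
Strong reading: for every (f,t,w) with issued(f,t,w), returned(w,t).
Restrictor triples: (f1,t2,w2)→returned(w2,t2) ✓  (f1,t2,w3)→returned(w3,t2) ✓  (f1,t3,w3)→returned(w3,t3) ✗  (f2,t1,w3)→returned(w3,t1) ✓  (f2,t2,w1)→returned(w1,t2) ✗  (f2,t3,w1)→returned(w1,t3) ✓  (f2,t3,w3)→returned(w3,t3) ✗  (f3,t2,w1)→returned(w1,t2) ✗  (f3,t2,w2)→returned(w2,t2) ✓  (f3,t2,w3)→returned(w3,t2) ✓  (f4,t1,w2)→returned(w2,t1) ✓  (f4,t1,w3)→returned(w3,t1) ✓  (f4,t2,w3)→returned(w3,t2) ✓  (f5,t1,w2)→returned(w2,t1) ✓  (f5,t2,w3)→returned(w3,t2) ✓  (f5,t3,w1)→returned(w1,t3) ✓
Counterexamples (restrictor triples failing the scope): 4.

4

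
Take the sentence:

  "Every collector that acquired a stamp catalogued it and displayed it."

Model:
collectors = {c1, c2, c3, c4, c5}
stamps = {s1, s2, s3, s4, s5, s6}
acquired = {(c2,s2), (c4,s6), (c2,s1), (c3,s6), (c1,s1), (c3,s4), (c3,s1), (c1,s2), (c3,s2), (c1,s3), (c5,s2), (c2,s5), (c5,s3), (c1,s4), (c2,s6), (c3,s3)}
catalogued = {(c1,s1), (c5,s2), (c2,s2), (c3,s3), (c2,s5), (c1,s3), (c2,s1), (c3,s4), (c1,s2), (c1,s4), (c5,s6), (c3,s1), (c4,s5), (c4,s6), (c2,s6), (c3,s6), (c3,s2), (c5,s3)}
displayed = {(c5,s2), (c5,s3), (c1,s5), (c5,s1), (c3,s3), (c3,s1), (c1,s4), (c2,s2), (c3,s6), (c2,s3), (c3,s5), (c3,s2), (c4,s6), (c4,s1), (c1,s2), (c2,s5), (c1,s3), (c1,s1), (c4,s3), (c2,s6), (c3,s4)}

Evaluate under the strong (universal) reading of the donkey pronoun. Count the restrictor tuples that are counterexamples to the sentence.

"it" takes "a stamp" as antecedent — a donkey pronoun bound across the clause boundary.
Strong reading: for every (c,s) with acquired(c,s), catalogued(c,s) ∧ displayed(c,s).
Restrictor pairs: (c1,s1) ✓  (c1,s2) ✓  (c1,s3) ✓  (c1,s4) ✓  (c2,s1) ✗  (c2,s2) ✓  (c2,s5) ✓  (c2,s6) ✓  (c3,s1) ✓  (c3,s2) ✓  (c3,s3) ✓  (c3,s4) ✓  (c3,s6) ✓  (c4,s6) ✓  (c5,s2) ✓  (c5,s3) ✓
Counterexamples (restrictor pairs failing the scope): 1.

1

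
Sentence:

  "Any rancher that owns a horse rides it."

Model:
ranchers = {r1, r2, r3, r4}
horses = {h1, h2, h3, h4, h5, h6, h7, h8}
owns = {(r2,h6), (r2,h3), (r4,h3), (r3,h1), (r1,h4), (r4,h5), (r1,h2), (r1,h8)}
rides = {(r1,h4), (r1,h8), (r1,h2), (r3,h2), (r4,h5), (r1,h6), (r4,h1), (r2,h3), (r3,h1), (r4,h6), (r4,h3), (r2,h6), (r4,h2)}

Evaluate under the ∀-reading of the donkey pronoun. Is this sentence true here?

"it" takes "a horse" as antecedent — a donkey pronoun bound across the clause boundary.
Strong reading: for every (r,h) with owns(r,h), rides(r,h).
Restrictor pairs: (r1,h2) ✓  (r1,h4) ✓  (r1,h8) ✓  (r2,h3) ✓  (r2,h6) ✓  (r3,h1) ✓  (r4,h3) ✓  (r4,h5) ✓
Every restrictor pair satisfies the scope.

True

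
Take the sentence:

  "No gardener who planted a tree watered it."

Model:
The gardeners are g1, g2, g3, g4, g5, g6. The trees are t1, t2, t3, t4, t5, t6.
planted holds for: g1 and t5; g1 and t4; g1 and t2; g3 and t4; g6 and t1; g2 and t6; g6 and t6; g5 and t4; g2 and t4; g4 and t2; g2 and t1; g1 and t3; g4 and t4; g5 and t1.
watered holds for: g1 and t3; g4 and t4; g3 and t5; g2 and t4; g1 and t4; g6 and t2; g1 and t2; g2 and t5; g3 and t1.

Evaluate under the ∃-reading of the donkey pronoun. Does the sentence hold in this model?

False

"it" takes "a tree" as antecedent — a donkey pronoun bound across the clause boundary.
Truth condition: for no (g,t) with planted(g,t) does watered(g,t) hold.
Restrictor pairs — does the scope hold? (g1,t2):holds  (g1,t3):holds  (g1,t4):holds  (g1,t5):fails  (g2,t1):fails  (g2,t4):holds  (g2,t6):fails  (g3,t4):fails  (g4,t2):fails  (g4,t4):holds  (g5,t1):fails  (g5,t4):fails  (g6,t1):fails  (g6,t6):fails
Scope holds for 5 pair(s), so the sentence is false.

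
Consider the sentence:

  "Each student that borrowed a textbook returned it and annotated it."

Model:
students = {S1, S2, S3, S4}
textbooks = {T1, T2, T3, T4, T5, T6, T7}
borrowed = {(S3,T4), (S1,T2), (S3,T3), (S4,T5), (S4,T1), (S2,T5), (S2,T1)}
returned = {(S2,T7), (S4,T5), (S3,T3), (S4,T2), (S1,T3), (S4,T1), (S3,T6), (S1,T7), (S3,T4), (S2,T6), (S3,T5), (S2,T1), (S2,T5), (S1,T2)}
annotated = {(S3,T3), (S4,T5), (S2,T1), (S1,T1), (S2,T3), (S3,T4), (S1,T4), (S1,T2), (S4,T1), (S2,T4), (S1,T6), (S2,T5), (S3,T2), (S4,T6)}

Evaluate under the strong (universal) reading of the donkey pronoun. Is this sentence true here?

"it" takes "a textbook" as antecedent — a donkey pronoun bound across the clause boundary.
Strong reading: for every (s,t) with borrowed(s,t), returned(s,t) ∧ annotated(s,t).
Restrictor pairs: (S1,T2) ✓  (S2,T1) ✓  (S2,T5) ✓  (S3,T3) ✓  (S3,T4) ✓  (S4,T1) ✓  (S4,T5) ✓
Every restrictor pair satisfies the scope.

True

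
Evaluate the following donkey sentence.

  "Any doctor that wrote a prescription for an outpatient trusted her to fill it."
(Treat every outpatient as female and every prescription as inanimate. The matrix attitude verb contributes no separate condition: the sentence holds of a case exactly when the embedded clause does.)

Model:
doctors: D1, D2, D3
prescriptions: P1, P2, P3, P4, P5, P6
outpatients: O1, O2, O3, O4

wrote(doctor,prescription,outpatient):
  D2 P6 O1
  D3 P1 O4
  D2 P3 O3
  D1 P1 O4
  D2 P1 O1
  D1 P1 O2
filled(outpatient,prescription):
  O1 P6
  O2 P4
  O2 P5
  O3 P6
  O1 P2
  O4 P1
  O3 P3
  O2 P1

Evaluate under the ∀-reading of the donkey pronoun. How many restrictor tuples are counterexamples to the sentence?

"her" takes "an outpatient" as antecedent and "it" takes "a prescription"; both are donkey pronouns co-varying with the restrictor.
Strong reading: for every (d,p,o) with wrote(d,p,o), filled(o,p).
Restrictor triples: (D1,P1,O2)→filled(O2,P1) ✓  (D1,P1,O4)→filled(O4,P1) ✓  (D2,P1,O1)→filled(O1,P1) ✗  (D2,P3,O3)→filled(O3,P3) ✓  (D2,P6,O1)→filled(O1,P6) ✓  (D3,P1,O4)→filled(O4,P1) ✓
Counterexamples (restrictor triples failing the scope): 1.

1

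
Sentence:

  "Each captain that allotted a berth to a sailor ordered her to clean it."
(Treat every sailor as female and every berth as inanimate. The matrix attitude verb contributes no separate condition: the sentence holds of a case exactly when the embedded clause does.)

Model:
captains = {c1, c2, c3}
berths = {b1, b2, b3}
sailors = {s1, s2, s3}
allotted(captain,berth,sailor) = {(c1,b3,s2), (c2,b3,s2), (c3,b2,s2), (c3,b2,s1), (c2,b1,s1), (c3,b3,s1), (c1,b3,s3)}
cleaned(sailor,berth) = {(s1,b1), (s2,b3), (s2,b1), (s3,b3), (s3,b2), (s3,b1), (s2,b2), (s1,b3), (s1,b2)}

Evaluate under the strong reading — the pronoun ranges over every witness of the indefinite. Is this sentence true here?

True

"her" takes "a sailor" as antecedent and "it" takes "a berth"; both are donkey pronouns co-varying with the restrictor.
Strong reading: for every (c,b,s) with allotted(c,b,s), cleaned(s,b).
Restrictor triples: (c1,b3,s2)→cleaned(s2,b3) ✓  (c1,b3,s3)→cleaned(s3,b3) ✓  (c2,b1,s1)→cleaned(s1,b1) ✓  (c2,b3,s2)→cleaned(s2,b3) ✓  (c3,b2,s1)→cleaned(s1,b2) ✓  (c3,b2,s2)→cleaned(s2,b2) ✓  (c3,b3,s1)→cleaned(s1,b3) ✓
Every restrictor triple satisfies the scope.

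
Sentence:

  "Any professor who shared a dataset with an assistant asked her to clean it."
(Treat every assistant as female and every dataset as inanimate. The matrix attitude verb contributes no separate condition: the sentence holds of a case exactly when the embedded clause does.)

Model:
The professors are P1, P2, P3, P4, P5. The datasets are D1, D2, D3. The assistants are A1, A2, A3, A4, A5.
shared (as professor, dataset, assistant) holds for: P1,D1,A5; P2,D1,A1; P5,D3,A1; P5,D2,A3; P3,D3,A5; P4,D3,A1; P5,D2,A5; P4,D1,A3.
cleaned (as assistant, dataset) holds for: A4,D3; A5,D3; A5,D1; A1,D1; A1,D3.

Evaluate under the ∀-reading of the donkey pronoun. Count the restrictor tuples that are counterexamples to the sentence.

"her" takes "an assistant" as antecedent and "it" takes "a dataset"; both are donkey pronouns co-varying with the restrictor.
Strong reading: for every (p,d,a) with shared(p,d,a), cleaned(a,d).
Restrictor triples: (P1,D1,A5)→cleaned(A5,D1) ✓  (P2,D1,A1)→cleaned(A1,D1) ✓  (P3,D3,A5)→cleaned(A5,D3) ✓  (P4,D1,A3)→cleaned(A3,D1) ✗  (P4,D3,A1)→cleaned(A1,D3) ✓  (P5,D2,A3)→cleaned(A3,D2) ✗  (P5,D2,A5)→cleaned(A5,D2) ✗  (P5,D3,A1)→cleaned(A1,D3) ✓
Counterexamples (restrictor triples failing the scope): 3.

3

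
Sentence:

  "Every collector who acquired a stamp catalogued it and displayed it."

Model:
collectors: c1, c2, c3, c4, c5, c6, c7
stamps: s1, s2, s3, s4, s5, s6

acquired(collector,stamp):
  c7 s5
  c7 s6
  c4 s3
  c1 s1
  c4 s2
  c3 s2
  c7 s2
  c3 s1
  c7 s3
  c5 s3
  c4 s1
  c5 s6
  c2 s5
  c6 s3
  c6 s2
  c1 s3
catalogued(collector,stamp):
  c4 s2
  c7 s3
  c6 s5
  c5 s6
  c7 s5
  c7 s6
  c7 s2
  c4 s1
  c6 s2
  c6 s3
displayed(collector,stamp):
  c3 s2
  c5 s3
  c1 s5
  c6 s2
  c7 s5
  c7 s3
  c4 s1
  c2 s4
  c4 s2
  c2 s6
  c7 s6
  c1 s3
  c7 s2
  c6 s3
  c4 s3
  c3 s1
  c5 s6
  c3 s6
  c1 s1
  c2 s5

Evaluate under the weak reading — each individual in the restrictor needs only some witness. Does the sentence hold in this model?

False

"it" takes "a stamp" as antecedent — a donkey pronoun bound across the clause boundary.
Weak reading: every collector c with some acquired-stamp has at least one acquired-stamp s such that catalogued(c,s) ∧ displayed(c,s).
Per collector: c1:✗  c2:✗  c3:✗  c4:✓  c5:✓  c6:✓  c7:✓
c1 has no witness among its acquired-stamps.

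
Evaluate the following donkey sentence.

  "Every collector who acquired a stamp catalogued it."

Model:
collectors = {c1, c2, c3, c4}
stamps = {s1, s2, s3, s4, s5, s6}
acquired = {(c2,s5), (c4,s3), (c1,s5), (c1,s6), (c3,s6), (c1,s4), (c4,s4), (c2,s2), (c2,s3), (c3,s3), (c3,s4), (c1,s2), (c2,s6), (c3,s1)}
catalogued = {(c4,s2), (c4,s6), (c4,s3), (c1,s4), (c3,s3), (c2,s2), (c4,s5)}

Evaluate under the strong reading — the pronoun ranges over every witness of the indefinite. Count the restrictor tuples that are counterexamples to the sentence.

"it" takes "a stamp" as antecedent — a donkey pronoun bound across the clause boundary.
Strong reading: for every (c,s) with acquired(c,s), catalogued(c,s).
Restrictor pairs: (c1,s2) ✗  (c1,s4) ✓  (c1,s5) ✗  (c1,s6) ✗  (c2,s2) ✓  (c2,s3) ✗  (c2,s5) ✗  (c2,s6) ✗  (c3,s1) ✗  (c3,s3) ✓  (c3,s4) ✗  (c3,s6) ✗  (c4,s3) ✓  (c4,s4) ✗
Counterexamples (restrictor pairs failing the scope): 10.

10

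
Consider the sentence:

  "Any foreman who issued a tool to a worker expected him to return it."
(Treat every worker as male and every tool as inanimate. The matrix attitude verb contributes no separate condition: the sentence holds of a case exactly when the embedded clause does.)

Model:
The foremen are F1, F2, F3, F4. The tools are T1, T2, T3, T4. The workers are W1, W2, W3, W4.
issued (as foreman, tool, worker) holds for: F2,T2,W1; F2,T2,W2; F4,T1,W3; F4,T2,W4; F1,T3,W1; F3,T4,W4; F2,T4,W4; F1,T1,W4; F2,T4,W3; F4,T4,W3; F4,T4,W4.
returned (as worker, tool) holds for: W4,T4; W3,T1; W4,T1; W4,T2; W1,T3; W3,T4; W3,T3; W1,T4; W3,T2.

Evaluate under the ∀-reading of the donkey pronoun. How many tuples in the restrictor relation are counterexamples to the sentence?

2

"him" takes "a worker" as antecedent and "it" takes "a tool"; both are donkey pronouns co-varying with the restrictor.
Strong reading: for every (f,t,w) with issued(f,t,w), returned(w,t).
Restrictor triples: (F1,T1,W4)→returned(W4,T1) ✓  (F1,T3,W1)→returned(W1,T3) ✓  (F2,T2,W1)→returned(W1,T2) ✗  (F2,T2,W2)→returned(W2,T2) ✗  (F2,T4,W3)→returned(W3,T4) ✓  (F2,T4,W4)→returned(W4,T4) ✓  (F3,T4,W4)→returned(W4,T4) ✓  (F4,T1,W3)→returned(W3,T1) ✓  (F4,T2,W4)→returned(W4,T2) ✓  (F4,T4,W3)→returned(W3,T4) ✓  (F4,T4,W4)→returned(W4,T4) ✓
Counterexamples (restrictor triples failing the scope): 2.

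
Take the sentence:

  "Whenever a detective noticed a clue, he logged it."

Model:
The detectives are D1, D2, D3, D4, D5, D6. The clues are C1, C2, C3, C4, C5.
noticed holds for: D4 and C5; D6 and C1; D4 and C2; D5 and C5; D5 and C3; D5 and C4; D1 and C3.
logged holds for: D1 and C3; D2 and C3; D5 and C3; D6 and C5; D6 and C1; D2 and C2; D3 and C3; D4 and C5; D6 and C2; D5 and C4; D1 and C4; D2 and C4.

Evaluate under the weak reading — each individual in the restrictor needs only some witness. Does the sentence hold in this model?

True

"it" takes "a clue" as antecedent — a donkey pronoun bound across the clause boundary.
Weak reading: every detective d with some noticed-clue has at least one noticed-clue c such that logged(d,c).
Per detective: D1:✓  D4:✓  D5:✓  D6:✓
Every detective in the restrictor has a witness.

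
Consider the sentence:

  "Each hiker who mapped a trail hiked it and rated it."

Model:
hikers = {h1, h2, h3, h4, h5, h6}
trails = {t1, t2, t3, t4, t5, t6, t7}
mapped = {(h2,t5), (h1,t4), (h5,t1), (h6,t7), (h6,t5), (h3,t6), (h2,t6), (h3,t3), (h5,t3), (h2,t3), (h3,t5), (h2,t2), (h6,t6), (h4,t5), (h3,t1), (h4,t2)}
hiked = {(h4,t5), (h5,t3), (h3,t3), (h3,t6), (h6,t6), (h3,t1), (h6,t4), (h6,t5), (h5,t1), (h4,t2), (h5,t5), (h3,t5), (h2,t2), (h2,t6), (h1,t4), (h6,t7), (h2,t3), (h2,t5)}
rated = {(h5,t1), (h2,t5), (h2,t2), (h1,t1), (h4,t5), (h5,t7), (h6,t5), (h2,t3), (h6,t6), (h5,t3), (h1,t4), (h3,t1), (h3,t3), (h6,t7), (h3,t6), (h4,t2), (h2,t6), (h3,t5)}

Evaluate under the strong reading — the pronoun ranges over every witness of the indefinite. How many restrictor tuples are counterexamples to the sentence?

"it" takes "a trail" as antecedent — a donkey pronoun bound across the clause boundary.
Strong reading: for every (h,t) with mapped(h,t), hiked(h,t) ∧ rated(h,t).
Restrictor pairs: (h1,t4) ✓  (h2,t2) ✓  (h2,t3) ✓  (h2,t5) ✓  (h2,t6) ✓  (h3,t1) ✓  (h3,t3) ✓  (h3,t5) ✓  (h3,t6) ✓  (h4,t2) ✓  (h4,t5) ✓  (h5,t1) ✓  (h5,t3) ✓  (h6,t5) ✓  (h6,t6) ✓  (h6,t7) ✓
Counterexamples (restrictor pairs failing the scope): 0.

0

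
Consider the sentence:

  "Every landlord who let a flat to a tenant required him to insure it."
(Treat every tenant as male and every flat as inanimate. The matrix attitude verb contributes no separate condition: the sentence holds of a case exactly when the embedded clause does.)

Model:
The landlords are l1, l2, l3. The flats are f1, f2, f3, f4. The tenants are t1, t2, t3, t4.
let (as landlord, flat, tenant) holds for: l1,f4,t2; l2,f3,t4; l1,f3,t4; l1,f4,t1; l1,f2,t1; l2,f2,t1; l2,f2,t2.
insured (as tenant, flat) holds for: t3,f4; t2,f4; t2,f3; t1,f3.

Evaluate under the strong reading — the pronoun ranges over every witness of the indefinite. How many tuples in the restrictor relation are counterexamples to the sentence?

6

"him" takes "a tenant" as antecedent and "it" takes "a flat"; both are donkey pronouns co-varying with the restrictor.
Strong reading: for every (l,f,t) with let(l,f,t), insured(t,f).
Restrictor triples: (l1,f2,t1)→insured(t1,f2) ✗  (l1,f3,t4)→insured(t4,f3) ✗  (l1,f4,t1)→insured(t1,f4) ✗  (l1,f4,t2)→insured(t2,f4) ✓  (l2,f2,t1)→insured(t1,f2) ✗  (l2,f2,t2)→insured(t2,f2) ✗  (l2,f3,t4)→insured(t4,f3) ✗
Counterexamples (restrictor triples failing the scope): 6.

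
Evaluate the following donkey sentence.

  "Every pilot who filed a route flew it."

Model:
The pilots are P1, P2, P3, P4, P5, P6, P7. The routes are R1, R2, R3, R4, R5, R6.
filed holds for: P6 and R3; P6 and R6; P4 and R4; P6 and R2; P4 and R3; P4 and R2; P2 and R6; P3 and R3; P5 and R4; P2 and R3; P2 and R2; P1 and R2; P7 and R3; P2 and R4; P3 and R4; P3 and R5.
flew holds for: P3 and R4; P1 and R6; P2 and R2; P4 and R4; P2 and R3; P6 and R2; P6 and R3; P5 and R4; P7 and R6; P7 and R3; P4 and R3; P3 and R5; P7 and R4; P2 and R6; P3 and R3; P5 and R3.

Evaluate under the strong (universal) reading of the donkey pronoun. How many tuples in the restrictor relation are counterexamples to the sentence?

4

"it" takes "a route" as antecedent — a donkey pronoun bound across the clause boundary.
Strong reading: for every (p,r) with filed(p,r), flew(p,r).
Restrictor pairs: (P1,R2) ✗  (P2,R2) ✓  (P2,R3) ✓  (P2,R4) ✗  (P2,R6) ✓  (P3,R3) ✓  (P3,R4) ✓  (P3,R5) ✓  (P4,R2) ✗  (P4,R3) ✓  (P4,R4) ✓  (P5,R4) ✓  (P6,R2) ✓  (P6,R3) ✓  (P6,R6) ✗  (P7,R3) ✓
Counterexamples (restrictor pairs failing the scope): 4.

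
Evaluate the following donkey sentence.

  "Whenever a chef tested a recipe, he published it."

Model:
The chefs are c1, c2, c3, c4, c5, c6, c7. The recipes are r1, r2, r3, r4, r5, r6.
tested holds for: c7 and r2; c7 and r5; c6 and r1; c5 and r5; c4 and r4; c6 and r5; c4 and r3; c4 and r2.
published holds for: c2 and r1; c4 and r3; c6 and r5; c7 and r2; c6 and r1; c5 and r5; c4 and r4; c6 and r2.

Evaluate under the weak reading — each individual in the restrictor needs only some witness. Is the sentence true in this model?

"it" takes "a recipe" as antecedent — a donkey pronoun bound across the clause boundary.
Weak reading: every chef c with some tested-recipe has at least one tested-recipe r such that published(c,r).
Per chef: c4:✓  c5:✓  c6:✓  c7:✓
Every chef in the restrictor has a witness.

True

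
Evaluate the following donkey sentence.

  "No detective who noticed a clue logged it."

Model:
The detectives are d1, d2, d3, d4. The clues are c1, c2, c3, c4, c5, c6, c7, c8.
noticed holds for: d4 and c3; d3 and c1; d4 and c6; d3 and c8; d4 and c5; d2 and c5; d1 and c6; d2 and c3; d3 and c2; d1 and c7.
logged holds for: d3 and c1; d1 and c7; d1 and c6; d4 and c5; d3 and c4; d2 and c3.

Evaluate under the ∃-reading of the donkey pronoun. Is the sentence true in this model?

False

"it" takes "a clue" as antecedent — a donkey pronoun bound across the clause boundary.
Truth condition: for no (d,c) with noticed(d,c) does logged(d,c) hold.
Restrictor pairs — does the scope hold? (d1,c6):holds  (d1,c7):holds  (d2,c3):holds  (d2,c5):fails  (d3,c1):holds  (d3,c2):fails  (d3,c8):fails  (d4,c3):fails  (d4,c5):holds  (d4,c6):fails
Scope holds for 5 pair(s), so the sentence is false.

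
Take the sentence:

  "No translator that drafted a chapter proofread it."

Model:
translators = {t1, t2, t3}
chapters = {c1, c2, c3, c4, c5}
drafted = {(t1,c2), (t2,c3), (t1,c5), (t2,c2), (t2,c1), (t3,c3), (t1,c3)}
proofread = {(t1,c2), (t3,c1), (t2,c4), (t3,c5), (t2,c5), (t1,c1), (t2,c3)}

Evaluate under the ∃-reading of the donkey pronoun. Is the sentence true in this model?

"it" takes "a chapter" as antecedent — a donkey pronoun bound across the clause boundary.
Truth condition: for no (t,c) with drafted(t,c) does proofread(t,c) hold.
Restrictor pairs — does the scope hold? (t1,c2):holds  (t1,c3):fails  (t1,c5):fails  (t2,c1):fails  (t2,c2):fails  (t2,c3):holds  (t3,c3):fails
Scope holds for 2 pair(s), so the sentence is false.

False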